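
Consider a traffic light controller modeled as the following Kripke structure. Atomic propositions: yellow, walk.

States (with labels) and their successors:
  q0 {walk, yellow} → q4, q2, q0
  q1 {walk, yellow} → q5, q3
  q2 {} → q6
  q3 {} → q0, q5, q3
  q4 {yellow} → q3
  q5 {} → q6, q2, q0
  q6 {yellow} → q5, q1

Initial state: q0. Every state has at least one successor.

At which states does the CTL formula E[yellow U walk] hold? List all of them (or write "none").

{q0, q1, q6}

States satisfying yellow: {q0, q1, q4, q6}.
States satisfying walk: {q0, q1}.
States satisfying E[yellow U walk]: {q0, q1, q6}.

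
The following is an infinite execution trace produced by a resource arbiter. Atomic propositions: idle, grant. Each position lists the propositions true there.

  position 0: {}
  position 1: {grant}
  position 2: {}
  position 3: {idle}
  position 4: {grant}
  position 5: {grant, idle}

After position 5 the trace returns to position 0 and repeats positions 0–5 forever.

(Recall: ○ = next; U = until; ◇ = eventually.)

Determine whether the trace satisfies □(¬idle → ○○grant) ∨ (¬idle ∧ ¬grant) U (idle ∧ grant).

¬idle → ○○grant must hold at every position from 0 onward. It fails at position 0, so □(¬idle → ○○grant) is false.
Positions where ¬idle holds: 0, 1, 2, 4.
Check ○○grant at each: 0→fails, 1→fails, 2→ok, 4→fails.
Walking from position 0: at position 1, idle ∧ grant has not yet held and ¬idle ∧ ¬grant fails, so (¬idle ∧ ¬grant) U (idle ∧ grant) is false.
At position 0: □(¬idle → ○○grant) is false; (¬idle ∧ ¬grant) U (idle ∧ grant) is false; so □(¬idle → ○○grant) ∨ (¬idle ∧ ¬grant) U (idle ∧ grant) is false.

Does not hold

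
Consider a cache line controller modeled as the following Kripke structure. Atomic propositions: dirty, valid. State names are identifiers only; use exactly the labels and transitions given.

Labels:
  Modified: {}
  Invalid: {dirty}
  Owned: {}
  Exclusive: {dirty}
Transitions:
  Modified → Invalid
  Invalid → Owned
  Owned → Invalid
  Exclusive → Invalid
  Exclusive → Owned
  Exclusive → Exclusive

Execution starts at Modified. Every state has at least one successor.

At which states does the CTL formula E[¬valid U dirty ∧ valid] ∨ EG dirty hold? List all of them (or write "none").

{Exclusive}

States satisfying ¬valid: {Modified, Invalid, Owned, Exclusive}.
States satisfying dirty ∧ valid: ∅.
States satisfying E[¬valid U dirty ∧ valid]: ∅.
States satisfying dirty: {Invalid, Exclusive}.
States satisfying EG dirty: {Exclusive}.
States satisfying E[¬valid U dirty ∧ valid] ∨ EG dirty: {Exclusive}.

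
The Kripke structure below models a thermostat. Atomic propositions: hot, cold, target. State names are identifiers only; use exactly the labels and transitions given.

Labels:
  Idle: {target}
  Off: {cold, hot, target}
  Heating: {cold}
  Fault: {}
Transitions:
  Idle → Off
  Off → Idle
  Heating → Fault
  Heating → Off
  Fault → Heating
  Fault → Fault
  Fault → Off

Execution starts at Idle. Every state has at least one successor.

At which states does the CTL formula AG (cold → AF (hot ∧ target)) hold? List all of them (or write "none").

{Idle, Off}

States satisfying cold → AF (hot ∧ target): {Idle, Off, Fault}.
States satisfying AG (cold → AF (hot ∧ target)): {Idle, Off}.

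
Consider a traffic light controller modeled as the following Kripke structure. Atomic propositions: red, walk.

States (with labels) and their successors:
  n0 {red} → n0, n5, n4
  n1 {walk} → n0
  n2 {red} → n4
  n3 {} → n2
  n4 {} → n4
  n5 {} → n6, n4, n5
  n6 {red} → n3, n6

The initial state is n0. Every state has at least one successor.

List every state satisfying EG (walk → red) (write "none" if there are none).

States satisfying walk → red: {n0, n2, n3, n4, n5, n6}.
States satisfying EG (walk → red): {n0, n2, n3, n4, n5, n6}.

{n0, n2, n3, n4, n5, n6}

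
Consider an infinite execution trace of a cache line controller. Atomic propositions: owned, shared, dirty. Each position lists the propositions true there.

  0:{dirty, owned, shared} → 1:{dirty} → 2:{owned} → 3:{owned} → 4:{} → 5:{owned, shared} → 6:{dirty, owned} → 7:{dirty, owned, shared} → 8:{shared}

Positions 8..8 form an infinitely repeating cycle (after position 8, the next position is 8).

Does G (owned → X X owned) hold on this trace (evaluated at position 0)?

Violated

owned → X X owned must hold at every position from 0 onward. It fails at position 2, so G (owned → X X owned) is false.
Positions where owned holds: 0, 2, 3, 5, 6, 7.
Check X X owned at each: 0→ok, 2→fails, 3→ok, 5→ok, 6→fails, 7→fails.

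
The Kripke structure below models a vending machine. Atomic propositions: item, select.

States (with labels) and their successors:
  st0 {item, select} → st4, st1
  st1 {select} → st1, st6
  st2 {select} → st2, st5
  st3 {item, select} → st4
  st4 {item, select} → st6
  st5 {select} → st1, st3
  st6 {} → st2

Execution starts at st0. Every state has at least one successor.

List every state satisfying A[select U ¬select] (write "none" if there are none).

States satisfying select: {st0, st1, st2, st3, st4, st5}.
States satisfying ¬select: {st6}.
States satisfying A[select U ¬select]: {st3, st4, st6}.

{st3, st4, st6}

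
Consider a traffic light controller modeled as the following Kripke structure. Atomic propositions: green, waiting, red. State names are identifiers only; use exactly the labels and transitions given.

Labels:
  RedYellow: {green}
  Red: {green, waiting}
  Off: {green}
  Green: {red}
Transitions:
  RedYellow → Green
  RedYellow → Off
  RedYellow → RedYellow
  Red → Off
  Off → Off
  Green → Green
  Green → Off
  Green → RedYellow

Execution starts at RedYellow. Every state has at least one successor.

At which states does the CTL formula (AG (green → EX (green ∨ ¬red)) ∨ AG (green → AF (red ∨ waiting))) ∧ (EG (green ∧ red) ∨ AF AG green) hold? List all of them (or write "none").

States satisfying green → EX (green ∨ ¬red): {RedYellow, Red, Off, Green}.
States satisfying AG (green → EX (green ∨ ¬red)): {RedYellow, Red, Off, Green}.
States satisfying green → AF (red ∨ waiting): {Red, Green}.
States satisfying AG (green → AF (red ∨ waiting)): ∅.
States satisfying green ∧ red: ∅.
States satisfying EG (green ∧ red): ∅.
States satisfying AG green: {Red, Off}.
States satisfying AF AG green: {Red, Off}.
States satisfying EG (green ∧ red) ∨ AF AG green: {Red, Off}.
States satisfying (AG (green → EX (green ∨ ¬red)) ∨ AG (green → AF (red ∨ waiting))) ∧ (EG (green ∧ red) ∨ AF AG green): {Red, Off}.

{Red, Off}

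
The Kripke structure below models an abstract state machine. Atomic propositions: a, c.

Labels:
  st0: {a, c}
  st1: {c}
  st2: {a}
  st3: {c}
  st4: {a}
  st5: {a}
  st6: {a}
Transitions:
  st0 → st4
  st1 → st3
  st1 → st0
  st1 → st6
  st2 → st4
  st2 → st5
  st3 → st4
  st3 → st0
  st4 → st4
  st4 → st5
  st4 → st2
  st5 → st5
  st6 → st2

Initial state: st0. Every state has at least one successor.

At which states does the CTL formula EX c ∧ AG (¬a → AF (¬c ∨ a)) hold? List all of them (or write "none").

States satisfying c: {st0, st1, st3}.
States satisfying EX c: {st1, st3}.
States satisfying ¬a → AF (¬c ∨ a): {st0, st1, st2, st3, st4, st5, st6}.
States satisfying AG (¬a → AF (¬c ∨ a)): {st0, st1, st2, st3, st4, st5, st6}.
States satisfying EX c ∧ AG (¬a → AF (¬c ∨ a)): {st1, st3}.

{st1, st3}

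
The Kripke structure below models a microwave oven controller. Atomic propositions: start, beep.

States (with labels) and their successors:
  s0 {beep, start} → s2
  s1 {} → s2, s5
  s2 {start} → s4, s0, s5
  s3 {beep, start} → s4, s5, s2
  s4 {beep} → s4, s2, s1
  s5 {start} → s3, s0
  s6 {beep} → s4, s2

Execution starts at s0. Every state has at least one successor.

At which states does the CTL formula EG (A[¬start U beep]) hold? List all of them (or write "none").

{s3, s4, s6}

States satisfying A[¬start U beep]: {s0, s3, s4, s6}.
States satisfying EG (A[¬start U beep]): {s3, s4, s6}.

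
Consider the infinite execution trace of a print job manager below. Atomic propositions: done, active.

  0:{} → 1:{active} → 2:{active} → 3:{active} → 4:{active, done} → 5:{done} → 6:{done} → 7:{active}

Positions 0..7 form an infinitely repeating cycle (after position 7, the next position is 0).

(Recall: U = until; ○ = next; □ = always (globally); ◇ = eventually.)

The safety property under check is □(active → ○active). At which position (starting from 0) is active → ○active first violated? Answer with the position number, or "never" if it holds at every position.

Check active → ○active at each position in order: 0 ✓, 1 ✓, 2 ✓, 3 ✓.
At position 4 the labels are {active, done} and the next position 5 has {done}, so active → ○active is false there. This is the first violation.

4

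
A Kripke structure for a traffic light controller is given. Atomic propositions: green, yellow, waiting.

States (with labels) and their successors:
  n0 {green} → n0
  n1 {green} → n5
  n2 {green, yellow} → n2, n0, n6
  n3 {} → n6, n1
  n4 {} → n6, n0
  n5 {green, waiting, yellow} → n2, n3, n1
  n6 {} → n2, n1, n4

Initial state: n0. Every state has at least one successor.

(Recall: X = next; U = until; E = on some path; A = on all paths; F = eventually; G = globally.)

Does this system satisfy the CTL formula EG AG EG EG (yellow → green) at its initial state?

States satisfying AG EG EG (yellow → green): {n0, n1, n2, n3, n4, n5, n6}.
States satisfying EG AG EG EG (yellow → green): {n0, n1, n2, n3, n4, n5, n6}.
n0 ∈ Sat(EG AG EG EG (yellow → green)).

Satisfied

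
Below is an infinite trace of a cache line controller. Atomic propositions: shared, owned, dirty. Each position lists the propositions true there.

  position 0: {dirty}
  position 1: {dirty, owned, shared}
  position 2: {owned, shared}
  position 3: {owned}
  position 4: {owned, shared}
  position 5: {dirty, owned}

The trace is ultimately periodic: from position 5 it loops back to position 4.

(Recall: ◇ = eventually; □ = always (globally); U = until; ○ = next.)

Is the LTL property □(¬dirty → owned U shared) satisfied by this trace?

Satisfied

¬dirty → owned U shared holds at every position 0..5, and those are all positions ever visited, so □(¬dirty → owned U shared) holds.
Positions where ¬dirty holds: 2, 3, 4.
Check owned U shared at each: 2→ok, 3→ok, 4→ok.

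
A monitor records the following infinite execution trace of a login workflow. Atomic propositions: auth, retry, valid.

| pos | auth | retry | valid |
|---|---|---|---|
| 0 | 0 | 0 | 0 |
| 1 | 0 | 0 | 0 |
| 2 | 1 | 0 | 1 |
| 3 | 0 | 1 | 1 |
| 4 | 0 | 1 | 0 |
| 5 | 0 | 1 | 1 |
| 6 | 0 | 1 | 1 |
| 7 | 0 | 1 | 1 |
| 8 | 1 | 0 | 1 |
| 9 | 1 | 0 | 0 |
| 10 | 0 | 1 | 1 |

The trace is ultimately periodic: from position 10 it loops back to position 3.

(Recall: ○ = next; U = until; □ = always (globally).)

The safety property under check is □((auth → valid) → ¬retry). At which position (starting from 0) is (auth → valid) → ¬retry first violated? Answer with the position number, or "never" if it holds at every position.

3

Check (auth → valid) → ¬retry at each position in order: 0 ✓, 1 ✓, 2 ✓.
At position 3 the labels are {retry, valid}, so (auth → valid) → ¬retry is false there. This is the first violation.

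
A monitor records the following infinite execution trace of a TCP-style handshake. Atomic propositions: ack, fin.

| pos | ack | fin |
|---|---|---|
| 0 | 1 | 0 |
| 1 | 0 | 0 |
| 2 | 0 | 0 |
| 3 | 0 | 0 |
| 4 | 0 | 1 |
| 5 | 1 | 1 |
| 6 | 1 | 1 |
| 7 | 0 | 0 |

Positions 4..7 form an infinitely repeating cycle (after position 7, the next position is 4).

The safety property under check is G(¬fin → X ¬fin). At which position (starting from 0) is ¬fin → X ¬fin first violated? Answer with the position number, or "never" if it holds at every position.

3

Check ¬fin → X ¬fin at each position in order: 0 ✓, 1 ✓, 2 ✓.
At position 3 the labels are {} and the next position 4 has {fin}, so ¬fin → X ¬fin is false there. This is the first violation.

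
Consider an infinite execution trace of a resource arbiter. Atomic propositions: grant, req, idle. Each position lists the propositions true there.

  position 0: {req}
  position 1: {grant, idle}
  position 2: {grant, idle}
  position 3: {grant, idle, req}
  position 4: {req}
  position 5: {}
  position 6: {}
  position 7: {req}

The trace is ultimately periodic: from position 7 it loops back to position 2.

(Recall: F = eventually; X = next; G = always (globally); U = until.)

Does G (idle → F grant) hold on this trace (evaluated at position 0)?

idle → F grant holds at every position 0..7, and those are all positions ever visited, so G (idle → F grant) holds.
Positions where idle holds: 1, 2, 3.
Check F grant at each: 1→ok, 2→ok, 3→ok.

Yes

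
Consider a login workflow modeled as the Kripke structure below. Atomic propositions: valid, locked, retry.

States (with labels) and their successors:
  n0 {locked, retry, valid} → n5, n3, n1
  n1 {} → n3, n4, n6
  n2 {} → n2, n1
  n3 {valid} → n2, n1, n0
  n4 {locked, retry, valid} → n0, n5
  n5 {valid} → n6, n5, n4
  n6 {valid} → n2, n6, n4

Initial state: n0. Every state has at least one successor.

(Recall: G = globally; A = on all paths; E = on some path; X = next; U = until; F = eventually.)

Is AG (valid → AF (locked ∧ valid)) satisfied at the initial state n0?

Does not hold

States satisfying valid → AF (locked ∧ valid): {n0, n1, n2, n4}.
States satisfying AG (valid → AF (locked ∧ valid)): ∅.
n3 is reachable from n0 and violates valid → AF (locked ∧ valid), so AG fails at n0.
n0 ∉ Sat(AG (valid → AF (locked ∧ valid))).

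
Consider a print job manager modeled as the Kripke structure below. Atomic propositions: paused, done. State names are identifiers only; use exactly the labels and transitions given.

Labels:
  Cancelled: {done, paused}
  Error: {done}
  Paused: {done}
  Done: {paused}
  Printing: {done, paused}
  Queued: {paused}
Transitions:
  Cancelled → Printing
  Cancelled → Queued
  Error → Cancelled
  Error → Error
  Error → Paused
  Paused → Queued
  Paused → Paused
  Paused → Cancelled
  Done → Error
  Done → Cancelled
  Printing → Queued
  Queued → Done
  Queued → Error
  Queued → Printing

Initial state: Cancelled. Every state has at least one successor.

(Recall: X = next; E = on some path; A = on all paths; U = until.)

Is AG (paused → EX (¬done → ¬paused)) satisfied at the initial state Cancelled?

Does not hold

States satisfying paused → EX (¬done → ¬paused): {Cancelled, Error, Paused, Done, Queued}.
States satisfying AG (paused → EX (¬done → ¬paused)): ∅.
Printing is reachable from Cancelled and violates paused → EX (¬done → ¬paused), so AG fails at Cancelled.
Cancelled ∉ Sat(AG (paused → EX (¬done → ¬paused))).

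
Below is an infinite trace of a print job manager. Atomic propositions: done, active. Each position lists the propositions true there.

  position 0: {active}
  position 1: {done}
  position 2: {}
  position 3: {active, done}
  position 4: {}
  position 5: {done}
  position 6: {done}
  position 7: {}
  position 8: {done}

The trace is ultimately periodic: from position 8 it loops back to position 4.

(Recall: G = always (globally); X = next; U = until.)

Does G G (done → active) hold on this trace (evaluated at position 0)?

G (done → active) must hold at every position from 0 onward. It fails at position 0, so G G (done → active) is false.

No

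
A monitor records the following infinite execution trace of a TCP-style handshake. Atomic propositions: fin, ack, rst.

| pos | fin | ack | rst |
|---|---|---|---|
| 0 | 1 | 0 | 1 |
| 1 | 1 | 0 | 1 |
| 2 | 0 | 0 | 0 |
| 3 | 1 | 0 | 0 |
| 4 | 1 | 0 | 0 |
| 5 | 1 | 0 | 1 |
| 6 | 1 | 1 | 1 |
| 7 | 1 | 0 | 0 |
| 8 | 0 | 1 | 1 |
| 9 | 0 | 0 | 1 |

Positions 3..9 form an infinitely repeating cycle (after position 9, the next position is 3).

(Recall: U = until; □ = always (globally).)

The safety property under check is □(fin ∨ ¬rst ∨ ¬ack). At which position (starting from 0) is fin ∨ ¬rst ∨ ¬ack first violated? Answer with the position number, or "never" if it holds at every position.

Check fin ∨ ¬rst ∨ ¬ack at each position in order: 0 ✓, 1 ✓, 2 ✓, 3 ✓, 4 ✓, 5 ✓, 6 ✓, 7 ✓.
At position 8 the labels are {ack, rst}, so fin ∨ ¬rst ∨ ¬ack is false there. This is the first violation.

8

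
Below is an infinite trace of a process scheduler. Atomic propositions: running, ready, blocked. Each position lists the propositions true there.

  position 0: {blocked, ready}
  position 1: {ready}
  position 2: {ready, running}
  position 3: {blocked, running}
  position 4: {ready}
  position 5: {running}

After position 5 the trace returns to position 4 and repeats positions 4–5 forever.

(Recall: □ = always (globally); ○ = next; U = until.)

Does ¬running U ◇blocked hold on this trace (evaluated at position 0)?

Walking from position 0: ◇blocked first holds at position 0, and ¬running holds at every earlier position along the way, so ¬running U ◇blocked holds.

Satisfied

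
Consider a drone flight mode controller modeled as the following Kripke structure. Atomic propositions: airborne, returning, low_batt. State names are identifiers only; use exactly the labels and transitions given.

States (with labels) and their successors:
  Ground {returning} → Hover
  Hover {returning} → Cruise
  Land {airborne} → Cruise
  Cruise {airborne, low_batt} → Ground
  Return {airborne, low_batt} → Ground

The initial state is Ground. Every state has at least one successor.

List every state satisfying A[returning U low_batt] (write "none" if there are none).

States satisfying returning: {Ground, Hover}.
States satisfying low_batt: {Cruise, Return}.
States satisfying A[returning U low_batt]: {Ground, Hover, Cruise, Return}.

{Ground, Hover, Cruise, Return}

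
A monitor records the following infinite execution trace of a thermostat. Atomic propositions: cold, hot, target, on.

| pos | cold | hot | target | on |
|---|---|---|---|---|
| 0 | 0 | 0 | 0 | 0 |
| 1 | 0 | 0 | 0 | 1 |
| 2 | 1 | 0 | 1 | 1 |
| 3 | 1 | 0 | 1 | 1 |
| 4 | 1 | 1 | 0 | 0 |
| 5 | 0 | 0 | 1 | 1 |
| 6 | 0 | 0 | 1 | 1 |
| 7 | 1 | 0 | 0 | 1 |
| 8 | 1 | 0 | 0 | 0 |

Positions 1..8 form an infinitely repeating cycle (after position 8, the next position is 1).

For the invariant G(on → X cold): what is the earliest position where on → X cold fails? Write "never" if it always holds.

5

Check on → X cold at each position in order: 0 ✓, 1 ✓, 2 ✓, 3 ✓, 4 ✓.
At position 5 the labels are {on, target} and the next position 6 has {on, target}, so on → X cold is false there. This is the first violation.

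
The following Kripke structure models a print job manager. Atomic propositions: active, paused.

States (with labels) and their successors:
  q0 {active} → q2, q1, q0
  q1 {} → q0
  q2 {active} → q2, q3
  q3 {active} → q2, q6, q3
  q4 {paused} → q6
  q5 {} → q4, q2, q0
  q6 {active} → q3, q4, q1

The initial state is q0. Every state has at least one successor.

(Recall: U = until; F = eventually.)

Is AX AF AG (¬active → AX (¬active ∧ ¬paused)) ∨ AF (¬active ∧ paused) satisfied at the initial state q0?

States satisfying AF AG (¬active → AX (¬active ∧ ¬paused)): ∅.
States satisfying AX AF AG (¬active → AX (¬active ∧ ¬paused)): ∅.
States satisfying ¬active ∧ paused: {q4}.
States satisfying AF (¬active ∧ paused): {q4}.
States satisfying AX AF AG (¬active → AX (¬active ∧ ¬paused)) ∨ AF (¬active ∧ paused): {q4}.
q0 ∉ Sat(AX AF AG (¬active → AX (¬active ∧ ¬paused)) ∨ AF (¬active ∧ paused)).

Violated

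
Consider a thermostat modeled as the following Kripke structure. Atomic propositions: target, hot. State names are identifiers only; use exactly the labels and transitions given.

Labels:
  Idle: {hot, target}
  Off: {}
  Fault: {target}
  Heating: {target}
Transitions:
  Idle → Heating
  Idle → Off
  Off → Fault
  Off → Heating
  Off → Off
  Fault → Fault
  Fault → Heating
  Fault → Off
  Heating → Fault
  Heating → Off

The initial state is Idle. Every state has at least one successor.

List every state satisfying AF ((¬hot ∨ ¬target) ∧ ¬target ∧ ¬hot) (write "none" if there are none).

States satisfying (¬hot ∨ ¬target) ∧ ¬target ∧ ¬hot: {Off}.
States satisfying AF ((¬hot ∨ ¬target) ∧ ¬target ∧ ¬hot): {Off}.

{Off}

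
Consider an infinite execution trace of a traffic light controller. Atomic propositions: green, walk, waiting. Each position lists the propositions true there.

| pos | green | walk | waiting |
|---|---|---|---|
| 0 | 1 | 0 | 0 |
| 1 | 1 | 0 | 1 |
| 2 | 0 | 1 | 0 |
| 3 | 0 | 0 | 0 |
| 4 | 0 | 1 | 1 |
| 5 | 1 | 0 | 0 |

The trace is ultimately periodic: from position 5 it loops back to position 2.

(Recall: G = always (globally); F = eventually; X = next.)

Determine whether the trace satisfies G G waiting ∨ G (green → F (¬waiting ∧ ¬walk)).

G waiting must hold at every position from 0 onward. It fails at position 0, so G G waiting is false.
green → F (¬waiting ∧ ¬walk) holds at every position 0..5, and those are all positions ever visited, so G (green → F (¬waiting ∧ ¬walk)) holds.
Positions where green holds: 0, 1, 5.
Check F (¬waiting ∧ ¬walk) at each: 0→ok, 1→ok, 5→ok.
At position 0: G G waiting is false; G (green → F (¬waiting ∧ ¬walk)) is true; so G G waiting ∨ G (green → F (¬waiting ∧ ¬walk)) is true.

Yes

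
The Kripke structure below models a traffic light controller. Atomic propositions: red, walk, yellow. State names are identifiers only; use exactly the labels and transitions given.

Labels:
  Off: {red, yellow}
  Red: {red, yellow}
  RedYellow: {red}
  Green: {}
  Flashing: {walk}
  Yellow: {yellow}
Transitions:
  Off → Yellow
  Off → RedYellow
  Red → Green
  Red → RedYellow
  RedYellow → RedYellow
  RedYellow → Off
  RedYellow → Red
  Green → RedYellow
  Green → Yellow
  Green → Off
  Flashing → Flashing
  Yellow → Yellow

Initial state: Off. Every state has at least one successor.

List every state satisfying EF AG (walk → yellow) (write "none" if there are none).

{Off, Red, RedYellow, Green, Yellow}

States satisfying AG (walk → yellow): {Off, Red, RedYellow, Green, Yellow}.
States satisfying EF AG (walk → yellow): {Off, Red, RedYellow, Green, Yellow}.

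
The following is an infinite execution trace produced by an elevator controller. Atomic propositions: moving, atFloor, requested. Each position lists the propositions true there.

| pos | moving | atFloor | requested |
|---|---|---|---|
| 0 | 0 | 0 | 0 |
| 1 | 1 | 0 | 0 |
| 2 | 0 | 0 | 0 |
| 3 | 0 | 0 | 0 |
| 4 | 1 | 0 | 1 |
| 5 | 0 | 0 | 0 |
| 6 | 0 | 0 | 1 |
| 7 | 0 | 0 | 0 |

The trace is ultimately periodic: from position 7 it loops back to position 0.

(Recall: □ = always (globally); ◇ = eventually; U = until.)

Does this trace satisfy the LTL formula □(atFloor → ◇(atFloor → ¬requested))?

Satisfied

atFloor → ◇(atFloor → ¬requested) holds at every position 0..7, and those are all positions ever visited, so □(atFloor → ◇(atFloor → ¬requested)) holds.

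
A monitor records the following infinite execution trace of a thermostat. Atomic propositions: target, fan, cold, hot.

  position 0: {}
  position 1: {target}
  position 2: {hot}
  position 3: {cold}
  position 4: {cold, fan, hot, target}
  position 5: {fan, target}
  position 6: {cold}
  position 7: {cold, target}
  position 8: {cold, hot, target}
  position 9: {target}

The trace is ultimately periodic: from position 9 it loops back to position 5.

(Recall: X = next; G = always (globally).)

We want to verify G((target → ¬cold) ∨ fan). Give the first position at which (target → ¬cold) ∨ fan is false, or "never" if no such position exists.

Check (target → ¬cold) ∨ fan at each position in order: 0 ✓, 1 ✓, 2 ✓, 3 ✓, 4 ✓, 5 ✓, 6 ✓.
At position 7 the labels are {cold, target}, so (target → ¬cold) ∨ fan is false there. This is the first violation.

7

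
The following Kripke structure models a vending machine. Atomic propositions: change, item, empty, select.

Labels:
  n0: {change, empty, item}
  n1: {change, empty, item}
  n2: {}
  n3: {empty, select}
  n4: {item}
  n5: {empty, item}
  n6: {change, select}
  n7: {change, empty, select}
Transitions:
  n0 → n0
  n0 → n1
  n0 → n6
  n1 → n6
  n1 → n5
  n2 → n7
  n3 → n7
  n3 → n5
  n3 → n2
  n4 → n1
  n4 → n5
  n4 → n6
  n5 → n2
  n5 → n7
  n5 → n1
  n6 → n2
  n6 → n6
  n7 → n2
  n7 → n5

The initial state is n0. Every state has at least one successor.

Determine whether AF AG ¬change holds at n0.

Does not hold

States satisfying AG ¬change: ∅.
States satisfying AF AG ¬change: ∅.
There is a path from n0 along which AG ¬change never holds.
n0 ∉ Sat(AF AG ¬change).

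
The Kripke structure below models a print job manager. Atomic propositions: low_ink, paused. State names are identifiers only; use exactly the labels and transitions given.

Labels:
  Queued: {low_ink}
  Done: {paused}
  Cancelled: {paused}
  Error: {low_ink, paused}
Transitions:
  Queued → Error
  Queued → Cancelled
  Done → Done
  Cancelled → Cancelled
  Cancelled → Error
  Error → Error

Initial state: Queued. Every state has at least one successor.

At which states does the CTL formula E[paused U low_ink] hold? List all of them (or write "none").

States satisfying paused: {Done, Cancelled, Error}.
States satisfying low_ink: {Queued, Error}.
States satisfying E[paused U low_ink]: {Queued, Cancelled, Error}.

{Queued, Cancelled, Error}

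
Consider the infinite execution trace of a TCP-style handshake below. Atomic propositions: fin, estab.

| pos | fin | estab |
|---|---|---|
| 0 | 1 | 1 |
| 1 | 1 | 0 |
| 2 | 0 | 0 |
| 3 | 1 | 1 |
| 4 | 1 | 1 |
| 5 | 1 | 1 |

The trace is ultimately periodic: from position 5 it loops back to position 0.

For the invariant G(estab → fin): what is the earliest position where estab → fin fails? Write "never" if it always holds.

never

estab → fin holds at every position 0..5, and those are all the positions the trace ever visits, so the invariant G(estab → fin) is never violated.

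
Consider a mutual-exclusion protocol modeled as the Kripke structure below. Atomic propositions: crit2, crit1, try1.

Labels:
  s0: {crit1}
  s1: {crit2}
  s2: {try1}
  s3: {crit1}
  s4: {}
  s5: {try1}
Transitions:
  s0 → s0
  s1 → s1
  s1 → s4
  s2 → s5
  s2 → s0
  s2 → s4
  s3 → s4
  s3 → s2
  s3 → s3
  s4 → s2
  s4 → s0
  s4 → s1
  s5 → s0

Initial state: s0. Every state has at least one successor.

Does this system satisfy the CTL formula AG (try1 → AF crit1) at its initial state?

Holds

States satisfying try1 → AF crit1: {s0, s1, s3, s4, s5}.
States satisfying AG (try1 → AF crit1): {s0, s5}.
Every state reachable from s0 satisfies try1 → AF crit1.
s0 ∈ Sat(AG (try1 → AF crit1)).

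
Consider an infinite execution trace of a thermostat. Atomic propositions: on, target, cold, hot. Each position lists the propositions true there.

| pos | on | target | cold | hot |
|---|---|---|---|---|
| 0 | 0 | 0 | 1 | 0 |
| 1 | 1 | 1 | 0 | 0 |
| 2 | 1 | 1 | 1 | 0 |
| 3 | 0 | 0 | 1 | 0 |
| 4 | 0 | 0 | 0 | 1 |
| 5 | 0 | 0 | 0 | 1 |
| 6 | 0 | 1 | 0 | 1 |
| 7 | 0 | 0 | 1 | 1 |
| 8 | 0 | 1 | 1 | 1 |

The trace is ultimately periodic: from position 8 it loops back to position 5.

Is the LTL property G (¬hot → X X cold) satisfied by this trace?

¬hot → X X cold must hold at every position from 0 onward. It fails at position 2, so G (¬hot → X X cold) is false.
Positions where ¬hot holds: 0, 1, 2, 3.
Check X X cold at each: 0→ok, 1→ok, 2→fails, 3→fails.

No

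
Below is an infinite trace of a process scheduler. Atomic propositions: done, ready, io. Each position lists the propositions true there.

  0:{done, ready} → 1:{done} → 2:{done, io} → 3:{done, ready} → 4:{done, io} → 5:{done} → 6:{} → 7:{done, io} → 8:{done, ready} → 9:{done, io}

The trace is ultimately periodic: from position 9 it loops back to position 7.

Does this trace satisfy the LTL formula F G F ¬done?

Does not hold

G F ¬done is false at every position 0..9, so it never becomes true and F G F ¬done fails.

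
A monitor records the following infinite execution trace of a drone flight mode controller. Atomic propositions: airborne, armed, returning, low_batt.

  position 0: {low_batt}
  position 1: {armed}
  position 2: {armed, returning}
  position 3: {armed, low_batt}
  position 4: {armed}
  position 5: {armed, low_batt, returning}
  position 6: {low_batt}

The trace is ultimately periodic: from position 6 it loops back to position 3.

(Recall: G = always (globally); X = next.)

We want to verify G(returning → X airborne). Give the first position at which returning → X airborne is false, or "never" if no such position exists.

Check returning → X airborne at each position in order: 0 ✓, 1 ✓.
At position 2 the labels are {armed, returning} and the next position 3 has {armed, low_batt}, so returning → X airborne is false there. This is the first violation.

2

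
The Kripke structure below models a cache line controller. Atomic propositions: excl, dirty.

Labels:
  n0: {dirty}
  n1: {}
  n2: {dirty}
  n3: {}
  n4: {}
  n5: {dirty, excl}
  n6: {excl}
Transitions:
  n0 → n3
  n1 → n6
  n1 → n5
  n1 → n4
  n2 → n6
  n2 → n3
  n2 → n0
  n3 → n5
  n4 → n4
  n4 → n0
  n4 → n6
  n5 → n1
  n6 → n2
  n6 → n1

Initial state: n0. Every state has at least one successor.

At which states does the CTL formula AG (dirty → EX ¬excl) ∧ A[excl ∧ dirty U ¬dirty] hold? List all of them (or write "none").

States satisfying dirty → EX ¬excl: {n0, n1, n2, n3, n4, n5, n6}.
States satisfying AG (dirty → EX ¬excl): {n0, n1, n2, n3, n4, n5, n6}.
States satisfying excl ∧ dirty: {n5}.
States satisfying ¬dirty: {n1, n3, n4, n6}.
States satisfying A[excl ∧ dirty U ¬dirty]: {n1, n3, n4, n5, n6}.
States satisfying AG (dirty → EX ¬excl) ∧ A[excl ∧ dirty U ¬dirty]: {n1, n3, n4, n5, n6}.

{n1, n3, n4, n5, n6}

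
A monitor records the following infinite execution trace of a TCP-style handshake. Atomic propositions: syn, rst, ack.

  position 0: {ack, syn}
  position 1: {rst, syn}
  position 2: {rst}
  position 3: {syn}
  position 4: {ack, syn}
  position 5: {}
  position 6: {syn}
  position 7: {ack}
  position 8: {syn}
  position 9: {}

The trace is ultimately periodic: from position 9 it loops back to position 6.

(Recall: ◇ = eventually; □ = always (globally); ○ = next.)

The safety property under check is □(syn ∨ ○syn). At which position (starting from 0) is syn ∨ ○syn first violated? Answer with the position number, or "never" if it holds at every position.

syn ∨ ○syn holds at every position 0..9, and those are all the positions the trace ever visits, so the invariant □(syn ∨ ○syn) is never violated.

never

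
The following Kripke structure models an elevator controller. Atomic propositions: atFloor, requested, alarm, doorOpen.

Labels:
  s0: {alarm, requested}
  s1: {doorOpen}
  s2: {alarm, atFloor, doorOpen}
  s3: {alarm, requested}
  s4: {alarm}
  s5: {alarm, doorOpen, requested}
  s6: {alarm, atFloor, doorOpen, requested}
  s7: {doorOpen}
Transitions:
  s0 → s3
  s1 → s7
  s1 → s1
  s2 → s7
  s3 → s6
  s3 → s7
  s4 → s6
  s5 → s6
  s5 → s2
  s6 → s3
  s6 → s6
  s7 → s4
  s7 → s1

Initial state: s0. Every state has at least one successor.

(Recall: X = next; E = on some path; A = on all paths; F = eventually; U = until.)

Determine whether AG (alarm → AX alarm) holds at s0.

States satisfying alarm → AX alarm: {s0, s1, s4, s5, s6, s7}.
States satisfying AG (alarm → AX alarm): ∅.
s3 is reachable from s0 and violates alarm → AX alarm, so AG fails at s0.
s0 ∉ Sat(AG (alarm → AX alarm)).

No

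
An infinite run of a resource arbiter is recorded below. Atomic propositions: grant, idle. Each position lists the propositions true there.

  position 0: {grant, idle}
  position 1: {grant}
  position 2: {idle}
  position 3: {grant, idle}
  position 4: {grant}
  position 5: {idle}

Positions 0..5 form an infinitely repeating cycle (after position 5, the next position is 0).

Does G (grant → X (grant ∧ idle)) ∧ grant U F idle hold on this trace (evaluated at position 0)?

Does not hold

grant → X (grant ∧ idle) must hold at every position from 0 onward. It fails at position 0, so G (grant → X (grant ∧ idle)) is false.
Positions where grant holds: 0, 1, 3, 4.
Check X (grant ∧ idle) at each: 0→fails, 1→fails, 3→fails, 4→fails.
Walking from position 0: F idle first holds at position 0, and grant holds at every earlier position along the way, so grant U F idle holds.
At position 0: G (grant → X (grant ∧ idle)) is false; grant U F idle is true; so G (grant → X (grant ∧ idle)) ∧ grant U F idle is false.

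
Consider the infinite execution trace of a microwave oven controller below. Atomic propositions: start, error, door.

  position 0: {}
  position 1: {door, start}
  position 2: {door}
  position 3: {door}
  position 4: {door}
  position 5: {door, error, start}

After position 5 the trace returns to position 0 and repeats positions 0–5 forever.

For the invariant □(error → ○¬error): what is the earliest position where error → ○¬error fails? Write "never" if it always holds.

never

error → ○¬error holds at every position 0..5, and those are all the positions the trace ever visits, so the invariant □(error → ○¬error) is never violated.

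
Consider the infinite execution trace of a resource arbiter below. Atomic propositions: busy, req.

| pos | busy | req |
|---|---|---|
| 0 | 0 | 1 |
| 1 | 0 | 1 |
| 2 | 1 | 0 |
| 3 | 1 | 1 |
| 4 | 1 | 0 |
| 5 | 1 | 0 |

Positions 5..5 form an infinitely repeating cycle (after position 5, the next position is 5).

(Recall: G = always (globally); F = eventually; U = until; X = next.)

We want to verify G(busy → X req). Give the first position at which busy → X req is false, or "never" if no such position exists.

3

Check busy → X req at each position in order: 0 ✓, 1 ✓, 2 ✓.
At position 3 the labels are {busy, req} and the next position 4 has {busy}, so busy → X req is false there. This is the first violation.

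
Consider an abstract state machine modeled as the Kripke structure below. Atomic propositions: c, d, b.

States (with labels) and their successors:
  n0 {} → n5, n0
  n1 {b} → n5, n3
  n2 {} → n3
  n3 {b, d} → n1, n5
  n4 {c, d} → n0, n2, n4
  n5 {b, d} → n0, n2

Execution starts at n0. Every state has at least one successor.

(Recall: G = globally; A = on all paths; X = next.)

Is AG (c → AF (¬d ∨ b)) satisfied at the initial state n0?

States satisfying c → AF (¬d ∨ b): {n0, n1, n2, n3, n5}.
States satisfying AG (c → AF (¬d ∨ b)): {n0, n1, n2, n3, n5}.
Every state reachable from n0 satisfies c → AF (¬d ∨ b).
n0 ∈ Sat(AG (c → AF (¬d ∨ b))).

Yes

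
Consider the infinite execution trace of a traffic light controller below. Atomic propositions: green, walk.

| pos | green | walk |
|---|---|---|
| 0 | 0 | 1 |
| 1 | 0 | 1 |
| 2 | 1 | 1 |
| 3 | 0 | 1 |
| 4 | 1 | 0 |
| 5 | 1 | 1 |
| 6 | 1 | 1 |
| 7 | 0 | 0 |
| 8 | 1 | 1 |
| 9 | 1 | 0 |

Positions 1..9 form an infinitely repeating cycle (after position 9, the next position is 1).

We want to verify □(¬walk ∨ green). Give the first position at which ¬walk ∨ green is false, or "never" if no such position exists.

0

At position 0 the labels are {walk}, so ¬walk ∨ green is false there. This is the first violation.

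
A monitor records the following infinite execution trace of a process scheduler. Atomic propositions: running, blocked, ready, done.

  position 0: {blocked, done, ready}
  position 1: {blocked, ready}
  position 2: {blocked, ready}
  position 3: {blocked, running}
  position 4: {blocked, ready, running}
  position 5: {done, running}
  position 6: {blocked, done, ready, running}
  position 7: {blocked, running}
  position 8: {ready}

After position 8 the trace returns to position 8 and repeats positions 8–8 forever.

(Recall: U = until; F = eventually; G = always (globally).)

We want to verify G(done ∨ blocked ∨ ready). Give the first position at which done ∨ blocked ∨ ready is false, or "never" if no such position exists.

done ∨ blocked ∨ ready holds at every position 0..8, and those are all the positions the trace ever visits, so the invariant G(done ∨ blocked ∨ ready) is never violated.

never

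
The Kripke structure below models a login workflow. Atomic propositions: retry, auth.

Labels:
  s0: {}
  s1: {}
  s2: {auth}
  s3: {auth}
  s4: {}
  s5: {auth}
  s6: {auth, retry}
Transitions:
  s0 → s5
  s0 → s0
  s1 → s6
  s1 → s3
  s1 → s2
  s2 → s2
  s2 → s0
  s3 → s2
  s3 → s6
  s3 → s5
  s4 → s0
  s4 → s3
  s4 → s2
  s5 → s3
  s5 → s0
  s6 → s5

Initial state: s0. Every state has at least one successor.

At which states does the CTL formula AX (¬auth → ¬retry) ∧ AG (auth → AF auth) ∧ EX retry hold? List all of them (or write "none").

States satisfying ¬auth → ¬retry: {s0, s1, s2, s3, s4, s5, s6}.
States satisfying AX (¬auth → ¬retry): {s0, s1, s2, s3, s4, s5, s6}.
States satisfying auth → AF auth: {s0, s1, s2, s3, s4, s5, s6}.
States satisfying AG (auth → AF auth): {s0, s1, s2, s3, s4, s5, s6}.
States satisfying retry: {s6}.
States satisfying EX retry: {s1, s3}.
States satisfying AG (auth → AF auth) ∧ EX retry: {s1, s3}.
States satisfying AX (¬auth → ¬retry) ∧ AG (auth → AF auth) ∧ EX retry: {s1, s3}.

{s1, s3}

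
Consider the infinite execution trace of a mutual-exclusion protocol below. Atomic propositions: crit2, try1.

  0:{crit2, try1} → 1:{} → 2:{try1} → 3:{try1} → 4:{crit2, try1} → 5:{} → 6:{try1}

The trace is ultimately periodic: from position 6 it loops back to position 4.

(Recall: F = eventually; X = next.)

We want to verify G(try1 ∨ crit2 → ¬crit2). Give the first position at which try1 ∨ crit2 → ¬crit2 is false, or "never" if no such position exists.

0

At position 0 the labels are {crit2, try1}, so try1 ∨ crit2 → ¬crit2 is false there. This is the first violation.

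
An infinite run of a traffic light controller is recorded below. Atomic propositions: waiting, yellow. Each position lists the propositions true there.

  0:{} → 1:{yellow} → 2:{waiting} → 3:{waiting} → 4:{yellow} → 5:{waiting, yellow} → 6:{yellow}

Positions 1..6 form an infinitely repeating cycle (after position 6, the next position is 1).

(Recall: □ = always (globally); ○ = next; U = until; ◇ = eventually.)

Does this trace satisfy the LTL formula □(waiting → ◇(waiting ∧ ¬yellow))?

waiting → ◇(waiting ∧ ¬yellow) holds at every position 0..6, and those are all positions ever visited, so □(waiting → ◇(waiting ∧ ¬yellow)) holds.
Positions where waiting holds: 2, 3, 5.
Check ◇(waiting ∧ ¬yellow) at each: 2→ok, 3→ok, 5→ok.

Satisfied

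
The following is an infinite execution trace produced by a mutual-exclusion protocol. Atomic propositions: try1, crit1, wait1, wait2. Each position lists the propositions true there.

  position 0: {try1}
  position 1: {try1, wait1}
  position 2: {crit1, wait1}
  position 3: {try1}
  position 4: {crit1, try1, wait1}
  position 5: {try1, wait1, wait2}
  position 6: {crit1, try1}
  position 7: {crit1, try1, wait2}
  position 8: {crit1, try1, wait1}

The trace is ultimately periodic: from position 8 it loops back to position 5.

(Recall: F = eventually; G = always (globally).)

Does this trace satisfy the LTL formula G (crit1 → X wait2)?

crit1 → X wait2 must hold at every position from 0 onward. It fails at position 2, so G (crit1 → X wait2) is false.
Positions where crit1 holds: 2, 4, 6, 7, 8.
Check X wait2 at each: 2→fails, 4→ok, 6→ok, 7→fails, 8→ok.

No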